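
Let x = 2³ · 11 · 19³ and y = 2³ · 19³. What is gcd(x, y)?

54872

min exponent per shared prime: 2³ · 19³ = 54872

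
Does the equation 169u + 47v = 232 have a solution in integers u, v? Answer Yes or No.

By Bézout, 169u + 47v = 232 has integer solutions iff gcd(169, 47) | 232.
Euclid: 169 = 3·47 + 28; 47 = 1·28 + 19; 28 = 1·19 + 9; 19 = 2·9 + 1; 9 = 9·1 + 0. gcd = 1; 232 mod 1 = 0. Yes.

Yes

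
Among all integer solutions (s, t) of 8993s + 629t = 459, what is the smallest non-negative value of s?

Reduce mod 629: 8993s ≡ 459 (mod 629). With g = gcd(8993, 629) = 17 dividing 459, divide through: 529s ≡ 27 (mod 37).
Since gcd(529, 37) = 1, s ≡ 27·(529)⁻¹ ≡ 26 (mod 37). Smallest non-negative: 26.

26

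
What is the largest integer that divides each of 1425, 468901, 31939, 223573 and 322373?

19

1425 = 3 · 5² · 19; 468901 = 19 · 23 · 29 · 37; 31939 = 19 · 41²; 223573 = 7 · 19 · 41²; 322373 = 19³ · 47
gcd takes min exponent of each prime: 19 = 19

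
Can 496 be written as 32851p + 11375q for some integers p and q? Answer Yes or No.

No

gcd(32851, 11375): 32851 = 2·11375 + 10101; 11375 = 1·10101 + 1274; 10101 = 7·1274 + 1183; 1274 = 1·1183 + 91; 1183 = 13·91 + 0 → 91
91 does not divide 496, so a solution does not exist.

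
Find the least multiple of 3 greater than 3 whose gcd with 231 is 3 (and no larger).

231 = 3·77. Any a with gcd(a, 231) = 3 is a multiple of 3, say 3s, with s coprime to 77.
Need s > 3/3, so s ≥ 2. First s ≥ 2 with gcd(s, 77) = 1 is s = 2. Thus a = 3·2 = 6.

6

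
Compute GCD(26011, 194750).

26011 = 19 · 37²
194750 = 2 · 5³ · 19 · 41
Common: 19 = 19

19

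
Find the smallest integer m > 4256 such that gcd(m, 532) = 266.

gcd(m, 532) = 266 forces 266 | m; write m = 266s. Then gcd(266s, 266·2) = 266·gcd(s, 2), so need gcd(s, 2) = 1.
266s > 4256 gives s ≥ 17. The least s ≥ 17 coprime to 2 is 17, so m = 266·17 = 4522.

4522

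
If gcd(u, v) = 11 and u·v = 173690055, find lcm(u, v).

For any two positive integers, gcd × lcm equals their product. Hence lcm = 173690055 / 11 = 15790005.

15790005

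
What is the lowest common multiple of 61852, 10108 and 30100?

61852 = 2² · 7 · 47²; 10108 = 2² · 7 · 19²; 30100 = 2² · 5² · 7 · 43
lcm takes max exponent of each prime: 2² · 5² · 7 · 19² · 43 · 47² = 24003214900

24003214900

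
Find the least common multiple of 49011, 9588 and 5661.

49011 = 3 · 17 · 31²; 9588 = 2² · 3 · 17 · 47; 5661 = 3² · 17 · 37
lcm takes max exponent of each prime: 2² · 3² · 17 · 31² · 37 · 47 = 1022761548

1022761548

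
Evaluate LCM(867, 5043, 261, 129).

5452234407

867 = 3 · 17²; 5043 = 3 · 41²; 261 = 3² · 29; 129 = 3 · 43
lcm takes max exponent of each prime: 3² · 17² · 29 · 41² · 43 = 5452234407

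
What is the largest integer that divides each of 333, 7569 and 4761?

9

gcd(333, 7569): 7569 = 22·333 + 243; 333 = 1·243 + 90; 243 = 2·90 + 63; 90 = 1·63 + 27; 63 = 2·27 + 9; 27 = 3·9 + 0 → 9
gcd(9, 4761): 4761 = 529·9 + 0 → 9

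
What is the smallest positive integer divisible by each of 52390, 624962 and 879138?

251956555110

52390 = 2 · 5 · 13² · 31; 624962 = 2 · 13² · 43²; 879138 = 2 · 3² · 13² · 17²
lcm takes max exponent of each prime: 2 · 3² · 5 · 13² · 17² · 31 · 43² = 251956555110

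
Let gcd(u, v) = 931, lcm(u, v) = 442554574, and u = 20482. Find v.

20116117

u·v = gcd·lcm = 931·442554574 = 412018308394, so v = 412018308394/20482 = 20116117.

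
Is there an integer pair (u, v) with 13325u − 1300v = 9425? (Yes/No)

By Bézout, 13325u − 1300v = 9425 has integer solutions iff gcd(13325, 1300) | 9425.
Euclid: 13325 = 10·1300 + 325; 1300 = 4·325 + 0. gcd = 325; 9425 mod 325 = 0. Yes.

Yes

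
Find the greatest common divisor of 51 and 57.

51 = 3 · 17
57 = 3 · 19
Common: 3 = 3

3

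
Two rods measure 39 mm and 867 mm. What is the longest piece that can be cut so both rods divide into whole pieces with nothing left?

Euclid: 867 = 22·39 + 9; 39 = 4·9 + 3; 9 = 3·3 + 0. Last nonzero remainder: 3.

3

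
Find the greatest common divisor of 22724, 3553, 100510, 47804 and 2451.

19

gcd(22724, 3553): 22724 = 6·3553 + 1406; 3553 = 2·1406 + 741; 1406 = 1·741 + 665; 741 = 1·665 + 76; 665 = 8·76 + 57; 76 = 1·57 + 19; 57 = 3·19 + 0 → 19
gcd(19, 100510): 100510 = 5290·19 + 0 → 19
gcd(19, 47804): 47804 = 2516·19 + 0 → 19
gcd(19, 2451): 2451 = 129·19 + 0 → 19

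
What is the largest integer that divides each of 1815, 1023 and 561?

gcd(1815, 1023): 1815 = 1·1023 + 792; 1023 = 1·792 + 231; 792 = 3·231 + 99; 231 = 2·99 + 33; 99 = 3·33 + 0 → 33
gcd(33, 561): 561 = 17·33 + 0 → 33

33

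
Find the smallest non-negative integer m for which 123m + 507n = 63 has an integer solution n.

17

Euclid: 507 = 4·123 + 15; 123 = 8·15 + 3; 15 = 5·3 + 0 → gcd = 3; 63 = 3·21.
Back-substitution yields 123·(33) + 507·(-8) = 3, so one solution is m = 33·21 = 693, n = -8·21 = -168.
Solutions in m differ by 507/3 = 169; the one in [0, 169) is 693 mod 169 = 17.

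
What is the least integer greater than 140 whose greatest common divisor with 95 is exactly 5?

145

gcd(k, 95) = 5 forces 5 | k; write k = 5s. Then gcd(5s, 5·19) = 5·gcd(s, 19), so need gcd(s, 19) = 1.
5s > 140 gives s ≥ 29. The least s ≥ 29 coprime to 19 is 29, so k = 5·29 = 145.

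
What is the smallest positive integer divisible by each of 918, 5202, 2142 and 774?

lcm(918, 5202) = 918·5202/gcd = 4775436/306 = 15606
lcm(15606, 2142) = 15606·2142/gcd = 33428052/306 = 109242
lcm(109242, 774) = 109242·774/gcd = 84553308/18 = 4697406

4697406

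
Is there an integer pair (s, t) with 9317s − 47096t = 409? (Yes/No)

No

By Bézout, 9317s − 47096t = 409 has integer solutions iff gcd(9317, 47096) | 409.
Euclid: 47096 = 5·9317 + 511; 9317 = 18·511 + 119; 511 = 4·119 + 35; 119 = 3·35 + 14; 35 = 2·14 + 7; 14 = 2·7 + 0. gcd = 7; 409 mod 7 = 3. No.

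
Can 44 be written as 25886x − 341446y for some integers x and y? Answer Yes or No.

By Bézout, 25886x − 341446y = 44 has integer solutions iff gcd(25886, 341446) | 44.
Euclid: 341446 = 13·25886 + 4928; 25886 = 5·4928 + 1246; 4928 = 3·1246 + 1190; 1246 = 1·1190 + 56; 1190 = 21·56 + 14; 56 = 4·14 + 0. gcd = 14; 44 mod 14 = 2. No.

No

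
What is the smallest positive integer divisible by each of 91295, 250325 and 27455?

131921275

91295 = 5 · 19 · 31²; 250325 = 5² · 17 · 19 · 31; 27455 = 5 · 17² · 19
lcm takes max exponent of each prime: 5² · 17² · 19 · 31² = 131921275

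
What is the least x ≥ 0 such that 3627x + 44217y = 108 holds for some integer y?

3316

Reduce mod 44217: 3627x ≡ 108 (mod 44217). With g = gcd(3627, 44217) = 9 dividing 108, divide through: 403x ≡ 12 (mod 4913).
Since gcd(403, 4913) = 1, x ≡ 12·(403)⁻¹ ≡ 3316 (mod 4913). Smallest non-negative: 3316.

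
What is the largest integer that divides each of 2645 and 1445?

5

Euclid: 2645 = 1·1445 + 1200; 1445 = 1·1200 + 245; 1200 = 4·245 + 220; 245 = 1·220 + 25; 220 = 8·25 + 20; 25 = 1·20 + 5; 20 = 4·5 + 0. Last nonzero remainder: 5.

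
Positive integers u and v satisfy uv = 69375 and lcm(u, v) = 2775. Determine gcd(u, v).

25

From gcd × lcm = uv: gcd = 69375 / 2775 = 25.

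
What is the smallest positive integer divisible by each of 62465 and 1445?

62465 = 5 · 13 · 31²; 1445 = 5 · 17²
max exponents: 5 · 13 · 17² · 31² = 18052385

18052385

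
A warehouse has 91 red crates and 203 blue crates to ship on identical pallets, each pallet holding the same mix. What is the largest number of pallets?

7

Euclid: 203 = 2·91 + 21; 91 = 4·21 + 7; 21 = 3·7 + 0. Last nonzero remainder: 7.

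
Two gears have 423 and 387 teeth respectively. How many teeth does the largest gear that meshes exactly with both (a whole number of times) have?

9

Euclid: 423 = 1·387 + 36; 387 = 10·36 + 27; 36 = 1·27 + 9; 27 = 3·9 + 0. Last nonzero remainder: 9.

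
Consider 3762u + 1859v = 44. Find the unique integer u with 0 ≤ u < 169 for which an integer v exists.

1

Reduce mod 1859: 3762u ≡ 44 (mod 1859). With g = gcd(3762, 1859) = 11 dividing 44, divide through: 342u ≡ 4 (mod 169).
Since gcd(342, 169) = 1, u ≡ 4·(342)⁻¹ ≡ 1 (mod 169). Smallest non-negative: 1.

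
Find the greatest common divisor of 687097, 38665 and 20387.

19

gcd(687097, 38665): 687097 = 17·38665 + 29792; 38665 = 1·29792 + 8873; 29792 = 3·8873 + 3173; 8873 = 2·3173 + 2527; 3173 = 1·2527 + 646; 2527 = 3·646 + 589; 646 = 1·589 + 57; 589 = 10·57 + 19; 57 = 3·19 + 0 → 19
gcd(19, 20387): 20387 = 1073·19 + 0 → 19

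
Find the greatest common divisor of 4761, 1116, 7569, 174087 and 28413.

9

gcd(4761, 1116): 4761 = 4·1116 + 297; 1116 = 3·297 + 225; 297 = 1·225 + 72; 225 = 3·72 + 9; 72 = 8·9 + 0 → 9
gcd(9, 7569): 7569 = 841·9 + 0 → 9
gcd(9, 174087): 174087 = 19343·9 + 0 → 9
gcd(9, 28413): 28413 = 3157·9 + 0 → 9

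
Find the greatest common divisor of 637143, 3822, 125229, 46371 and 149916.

637143 = 3 · 13 · 17 · 31²; 3822 = 2 · 3 · 7² · 13; 125229 = 3 · 13³ · 19; 46371 = 3 · 13 · 29 · 41; 149916 = 2² · 3 · 13 · 31²
gcd takes min exponent of each prime: 3 · 13 = 39

39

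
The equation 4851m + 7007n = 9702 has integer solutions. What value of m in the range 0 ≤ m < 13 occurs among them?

Euclid: 7007 = 1·4851 + 2156; 4851 = 2·2156 + 539; 2156 = 4·539 + 0 → gcd = 539; 9702 = 539·18.
Back-substitution yields 4851·(3) + 7007·(-2) = 539, so one solution is m = 3·18 = 54, n = -2·18 = -36.
Solutions in m differ by 7007/539 = 13; the one in [0, 13) is 54 mod 13 = 2.

2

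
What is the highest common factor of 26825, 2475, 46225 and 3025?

26825 = 5² · 29 · 37; 2475 = 3² · 5² · 11; 46225 = 5² · 43²; 3025 = 5² · 11²
gcd takes min exponent of each prime: 5² = 25

25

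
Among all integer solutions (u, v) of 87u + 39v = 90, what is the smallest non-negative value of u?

10

Euclid: 87 = 2·39 + 9; 39 = 4·9 + 3; 9 = 3·3 + 0 → gcd = 3; 90 = 3·30.
Back-substitution yields 87·(-4) + 39·(9) = 3, so one solution is u = -4·30 = -120, v = 9·30 = 270.
Solutions in u differ by 39/3 = 13; the one in [0, 13) is -120 mod 13 = 10.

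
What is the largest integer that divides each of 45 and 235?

5

Euclid: 235 = 5·45 + 10; 45 = 4·10 + 5; 10 = 2·5 + 0. Last nonzero remainder: 5.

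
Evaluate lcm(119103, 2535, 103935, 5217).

193937201445

lcm(119103, 2535) = 119103·2535/gcd = 301926105/3 = 100642035
lcm(100642035, 103935) = 100642035·103935/gcd = 10460229907725/2535 = 4126323435
lcm(4126323435, 5217) = 4126323435·5217/gcd = 21527029360395/111 = 193937201445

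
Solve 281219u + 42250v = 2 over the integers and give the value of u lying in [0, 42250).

Euclid: 281219 = 6·42250 + 27719; 42250 = 1·27719 + 14531; 27719 = 1·14531 + 13188; 14531 = 1·13188 + 1343; 13188 = 9·1343 + 1101; 1343 = 1·1101 + 242; 1101 = 4·242 + 133; 242 = 1·133 + 109; 133 = 1·109 + 24; 109 = 4·24 + 13; 24 = 1·13 + 11; 13 = 1·11 + 2; 11 = 5·2 + 1; 2 = 2·1 + 0 → gcd = 1; 2 = 1·2.
Back-substitution yields 281219·(19379) + 42250·(-128988) = 1, so one solution is u = 19379·2 = 38758, v = -128988·2 = -257976.
Solutions in u differ by 42250/1 = 42250; the one in [0, 42250) is 38758 mod 42250 = 38758.

38758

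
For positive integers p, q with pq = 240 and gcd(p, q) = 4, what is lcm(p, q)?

60

gcd·lcm = product, so lcm = 240/4 = 60.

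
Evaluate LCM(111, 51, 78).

111 = 3 · 37; 51 = 3 · 17; 78 = 2 · 3 · 13
lcm takes max exponent of each prime: 2 · 3 · 13 · 17 · 37 = 49062

49062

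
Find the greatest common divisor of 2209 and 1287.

Euclid: 2209 = 1·1287 + 922; 1287 = 1·922 + 365; 922 = 2·365 + 192; 365 = 1·192 + 173; 192 = 1·173 + 19; 173 = 9·19 + 2; 19 = 9·2 + 1; 2 = 2·1 + 0. Last nonzero remainder: 1.

1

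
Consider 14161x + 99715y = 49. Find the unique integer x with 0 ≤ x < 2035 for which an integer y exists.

gcd(14161, 99715) = 49 (Euclid: 99715 = 7·14161 + 588; 14161 = 24·588 + 49; 588 = 12·49 + 0), and 49 | 49.
Extended Euclid: 14161·(169) + 99715·(-24) = 49. Scale by 1: x₀ = 169.
General solution x = x₀ + 2035t; reducing mod 2035 gives x = 169 (and y = -24).

169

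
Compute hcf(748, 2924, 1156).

gcd(748, 2924): 2924 = 3·748 + 680; 748 = 1·680 + 68; 680 = 10·68 + 0 → 68
gcd(68, 1156): 1156 = 17·68 + 0 → 68

68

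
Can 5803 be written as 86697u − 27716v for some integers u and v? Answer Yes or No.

No

gcd(86697, 27716): 86697 = 3·27716 + 3549; 27716 = 7·3549 + 2873; 3549 = 1·2873 + 676; 2873 = 4·676 + 169; 676 = 4·169 + 0 → 169
169 does not divide 5803, so a solution does not exist.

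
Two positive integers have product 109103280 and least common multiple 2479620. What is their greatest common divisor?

44

gcd·lcm = product, so gcd = 109103280/2479620 = 44.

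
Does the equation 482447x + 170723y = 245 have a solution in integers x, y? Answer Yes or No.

Yes

gcd(482447, 170723): 482447 = 2·170723 + 141001; 170723 = 1·141001 + 29722; 141001 = 4·29722 + 22113; 29722 = 1·22113 + 7609; 22113 = 2·7609 + 6895; 7609 = 1·6895 + 714; 6895 = 9·714 + 469; 714 = 1·469 + 245; 469 = 1·245 + 224; 245 = 1·224 + 21; 224 = 10·21 + 14; 21 = 1·14 + 7; 14 = 2·7 + 0 → 7
7 divides 245, so a solution exists.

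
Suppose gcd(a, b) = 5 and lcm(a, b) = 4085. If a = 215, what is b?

95

Using ab = gcd(a,b)·lcm(a,b) = 5·4085 = 20425, we get b = 20425/215 = 95.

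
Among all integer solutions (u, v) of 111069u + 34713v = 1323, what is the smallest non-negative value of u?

446

Euclid: 111069 = 3·34713 + 6930; 34713 = 5·6930 + 63; 6930 = 110·63 + 0 → gcd = 63; 1323 = 63·21.
Back-substitution yields 111069·(-5) + 34713·(16) = 63, so one solution is u = -5·21 = -105, v = 16·21 = 336.
Solutions in u differ by 34713/63 = 551; the one in [0, 551) is -105 mod 551 = 446.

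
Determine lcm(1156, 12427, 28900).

1242700

1156 = 2² · 17²; 12427 = 17² · 43; 28900 = 2² · 5² · 17²
lcm takes max exponent of each prime: 2² · 5² · 17² · 43 = 1242700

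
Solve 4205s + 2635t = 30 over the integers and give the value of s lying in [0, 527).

Euclid: 4205 = 1·2635 + 1570; 2635 = 1·1570 + 1065; 1570 = 1·1065 + 505; 1065 = 2·505 + 55; 505 = 9·55 + 10; 55 = 5·10 + 5; 10 = 2·5 + 0 → gcd = 5; 30 = 5·6.
Back-substitution yields 4205·(-240) + 2635·(383) = 5, so one solution is s = -240·6 = -1440, t = 383·6 = 2298.
Solutions in s differ by 2635/5 = 527; the one in [0, 527) is -1440 mod 527 = 141.

141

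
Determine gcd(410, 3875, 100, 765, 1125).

5

410 = 2 · 5 · 41; 3875 = 5³ · 31; 100 = 2² · 5²; 765 = 3² · 5 · 17; 1125 = 3² · 5³
gcd takes min exponent of each prime: 5 = 5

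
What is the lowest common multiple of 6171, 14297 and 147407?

6171 = 3 · 11² · 17; 14297 = 17 · 29²; 147407 = 13 · 17 · 23 · 29
lcm takes max exponent of each prime: 3 · 11² · 13 · 17 · 23 · 29² = 1551753489

1551753489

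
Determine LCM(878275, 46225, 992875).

34880691625

lcm(878275, 46225) = 878275·46225/gcd = 40598261875/46225 = 878275
lcm(878275, 992875) = 878275·992875/gcd = 872017290625/25 = 34880691625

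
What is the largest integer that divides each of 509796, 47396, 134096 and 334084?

509796 = 2² · 3² · 7² · 17²; 47396 = 2² · 17² · 41; 134096 = 2⁴ · 17² · 29; 334084 = 2² · 17⁴
gcd takes min exponent of each prime: 2² · 17² = 1156

1156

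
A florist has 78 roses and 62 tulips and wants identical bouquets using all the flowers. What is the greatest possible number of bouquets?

2

Euclid: 78 = 1·62 + 16; 62 = 3·16 + 14; 16 = 1·14 + 2; 14 = 7·2 + 0. Last nonzero remainder: 2.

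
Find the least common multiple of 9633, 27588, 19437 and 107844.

6214941876

lcm(9633, 27588) = 9633·27588/gcd = 265755204/57 = 4662372
lcm(4662372, 19437) = 4662372·19437/gcd = 90622524564/627 = 144533532
lcm(144533532, 107844) = 144533532·107844/gcd = 15587074225008/2508 = 6214941876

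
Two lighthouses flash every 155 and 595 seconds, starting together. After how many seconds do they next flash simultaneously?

18445

155 = 5 · 31; 595 = 5 · 7 · 17
max exponents: 5 · 7 · 17 · 31 = 18445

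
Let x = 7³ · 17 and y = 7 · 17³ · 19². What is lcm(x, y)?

608342399

max exponent per prime: 7³ · 17³ · 19² = 608342399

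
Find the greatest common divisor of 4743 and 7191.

Euclid: 7191 = 1·4743 + 2448; 4743 = 1·2448 + 2295; 2448 = 1·2295 + 153; 2295 = 15·153 + 0. Last nonzero remainder: 153.

153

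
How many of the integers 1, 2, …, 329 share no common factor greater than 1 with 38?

156

38 = 2·19. Inclusion–exclusion on these primes:
329 − ⌊329/2⌋ − ⌊329/19⌋ + ⌊329/38⌋ = 156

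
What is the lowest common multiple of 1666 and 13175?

1291150

gcd first: 13175 = 7·1666 + 1513; 1666 = 1·1513 + 153; 1513 = 9·153 + 136; 153 = 1·136 + 17; 136 = 8·17 + 0 → gcd = 17
lcm = 1666·13175/gcd = 21949550/17 = 1291150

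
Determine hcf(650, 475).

25

Euclid: 650 = 1·475 + 175; 475 = 2·175 + 125; 175 = 1·125 + 50; 125 = 2·50 + 25; 50 = 2·25 + 0. Last nonzero remainder: 25.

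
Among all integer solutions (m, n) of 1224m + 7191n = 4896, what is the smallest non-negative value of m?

4

Euclid: 7191 = 5·1224 + 1071; 1224 = 1·1071 + 153; 1071 = 7·153 + 0 → gcd = 153; 4896 = 153·32.
Back-substitution yields 1224·(6) + 7191·(-1) = 153, so one solution is m = 6·32 = 192, n = -1·32 = -32.
Solutions in m differ by 7191/153 = 47; the one in [0, 47) is 192 mod 47 = 4.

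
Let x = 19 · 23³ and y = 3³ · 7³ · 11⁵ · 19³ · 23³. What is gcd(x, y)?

231173

min exponent per shared prime: 19 · 23³ = 231173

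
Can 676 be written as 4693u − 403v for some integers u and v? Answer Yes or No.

By Bézout, 4693u − 403v = 676 has integer solutions iff gcd(4693, 403) | 676.
Euclid: 4693 = 11·403 + 260; 403 = 1·260 + 143; 260 = 1·143 + 117; 143 = 1·117 + 26; 117 = 4·26 + 13; 26 = 2·13 + 0. gcd = 13; 676 mod 13 = 0. Yes.

Yes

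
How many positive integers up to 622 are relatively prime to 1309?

458

Prime factors of 1309: 7, 11, 17. Count integers ≤ 622 divisible by none of them.
By inclusion–exclusion: 622 − ⌊622/7⌋ − ⌊622/11⌋ − ⌊622/17⌋ + ⌊622/77⌋ + ⌊622/119⌋ + ⌊622/187⌋ − ⌊622/1309⌋ = 458.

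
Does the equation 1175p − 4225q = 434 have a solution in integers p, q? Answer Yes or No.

No

gcd(1175, 4225): 4225 = 3·1175 + 700; 1175 = 1·700 + 475; 700 = 1·475 + 225; 475 = 2·225 + 25; 225 = 9·25 + 0 → 25
25 does not divide 434, so a solution does not exist.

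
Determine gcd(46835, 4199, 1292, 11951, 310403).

323

46835 = 5 · 17 · 19 · 29; 4199 = 13 · 17 · 19; 1292 = 2² · 17 · 19; 11951 = 17 · 19 · 37; 310403 = 17 · 19 · 31²
gcd takes min exponent of each prime: 17 · 19 = 323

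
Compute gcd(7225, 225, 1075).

7225 = 5² · 17²; 225 = 3² · 5²; 1075 = 5² · 43
gcd takes min exponent of each prime: 5² = 25

25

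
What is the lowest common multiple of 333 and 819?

30303

gcd first: 819 = 2·333 + 153; 333 = 2·153 + 27; 153 = 5·27 + 18; 27 = 1·18 + 9; 18 = 2·9 + 0 → gcd = 9
lcm = 333·819/gcd = 272727/9 = 30303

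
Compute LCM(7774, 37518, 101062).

11217882

7774 = 2 · 13² · 23; 37518 = 2 · 3 · 13² · 37; 101062 = 2 · 13³ · 23
lcm takes max exponent of each prime: 2 · 3 · 13³ · 23 · 37 = 11217882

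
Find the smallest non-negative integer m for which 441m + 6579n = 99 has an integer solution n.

Reduce mod 6579: 441m ≡ 99 (mod 6579). With g = gcd(441, 6579) = 9 dividing 99, divide through: 49m ≡ 11 (mod 731).
Since gcd(49, 731) = 1, m ≡ 11·(49)⁻¹ ≡ 224 (mod 731). Smallest non-negative: 224.

224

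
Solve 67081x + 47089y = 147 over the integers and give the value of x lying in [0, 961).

106

Euclid: 67081 = 1·47089 + 19992; 47089 = 2·19992 + 7105; 19992 = 2·7105 + 5782; 7105 = 1·5782 + 1323; 5782 = 4·1323 + 490; 1323 = 2·490 + 343; 490 = 1·343 + 147; 343 = 2·147 + 49; 147 = 3·49 + 0 → gcd = 49; 147 = 49·3.
Back-substitution yields 67081·(-285) + 47089·(406) = 49, so one solution is x = -285·3 = -855, y = 406·3 = 1218.
Solutions in x differ by 47089/49 = 961; the one in [0, 961) is -855 mod 961 = 106.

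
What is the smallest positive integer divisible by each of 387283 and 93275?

gcd first: 387283 = 4·93275 + 14183; 93275 = 6·14183 + 8177; 14183 = 1·8177 + 6006; 8177 = 1·6006 + 2171; 6006 = 2·2171 + 1664; 2171 = 1·1664 + 507; 1664 = 3·507 + 143; 507 = 3·143 + 78; 143 = 1·78 + 65; 78 = 1·65 + 13; 65 = 5·13 + 0 → gcd = 13
lcm = 387283·93275/gcd = 36123821825/13 = 2778755525

2778755525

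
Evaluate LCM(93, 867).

gcd first: 867 = 9·93 + 30; 93 = 3·30 + 3; 30 = 10·3 + 0 → gcd = 3
lcm = 93·867/gcd = 80631/3 = 26877

26877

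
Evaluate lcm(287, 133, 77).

59983

lcm(287, 133) = 287·133/gcd = 38171/7 = 5453
lcm(5453, 77) = 5453·77/gcd = 419881/7 = 59983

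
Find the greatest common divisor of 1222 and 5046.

Euclid: 5046 = 4·1222 + 158; 1222 = 7·158 + 116; 158 = 1·116 + 42; 116 = 2·42 + 32; 42 = 1·32 + 10; 32 = 3·10 + 2; 10 = 5·2 + 0. Last nonzero remainder: 2.

2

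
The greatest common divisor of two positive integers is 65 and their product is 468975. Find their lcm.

7215

gcd·lcm = product, so lcm = 468975/65 = 7215.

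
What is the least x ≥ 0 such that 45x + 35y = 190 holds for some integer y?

gcd(45, 35) = 5 (Euclid: 45 = 1·35 + 10; 35 = 3·10 + 5; 10 = 2·5 + 0), and 5 | 190.
Extended Euclid: 45·(-3) + 35·(4) = 5. Scale by 38: x₀ = -114.
General solution x = x₀ + 7t; reducing mod 7 gives x = 5 (and y = -1).

5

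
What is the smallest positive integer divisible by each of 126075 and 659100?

1107947100

gcd first: 659100 = 5·126075 + 28725; 126075 = 4·28725 + 11175; 28725 = 2·11175 + 6375; 11175 = 1·6375 + 4800; 6375 = 1·4800 + 1575; 4800 = 3·1575 + 75; 1575 = 21·75 + 0 → gcd = 75
lcm = 126075·659100/gcd = 83096032500/75 = 1107947100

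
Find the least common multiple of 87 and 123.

3567

gcd first: 123 = 1·87 + 36; 87 = 2·36 + 15; 36 = 2·15 + 6; 15 = 2·6 + 3; 6 = 2·3 + 0 → gcd = 3
lcm = 87·123/gcd = 10701/3 = 3567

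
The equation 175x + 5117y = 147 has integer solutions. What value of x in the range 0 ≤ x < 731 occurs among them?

264

Euclid: 5117 = 29·175 + 42; 175 = 4·42 + 7; 42 = 6·7 + 0 → gcd = 7; 147 = 7·21.
Back-substitution yields 175·(117) + 5117·(-4) = 7, so one solution is x = 117·21 = 2457, y = -4·21 = -84.
Solutions in x differ by 5117/7 = 731; the one in [0, 731) is 2457 mod 731 = 264.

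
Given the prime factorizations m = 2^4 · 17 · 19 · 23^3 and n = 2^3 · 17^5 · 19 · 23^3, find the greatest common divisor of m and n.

31439528

min exponent per shared prime: 2^3 · 17 · 19 · 23^3 = 31439528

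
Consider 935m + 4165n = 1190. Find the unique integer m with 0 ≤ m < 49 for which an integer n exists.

Euclid: 4165 = 4·935 + 425; 935 = 2·425 + 85; 425 = 5·85 + 0 → gcd = 85; 1190 = 85·14.
Back-substitution yields 935·(9) + 4165·(-2) = 85, so one solution is m = 9·14 = 126, n = -2·14 = -28.
Solutions in m differ by 4165/85 = 49; the one in [0, 49) is 126 mod 49 = 28.

28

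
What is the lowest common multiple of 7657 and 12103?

7657 = 13 · 19 · 31; 12103 = 7² · 13 · 19
max exponents: 7² · 13 · 19 · 31 = 375193

375193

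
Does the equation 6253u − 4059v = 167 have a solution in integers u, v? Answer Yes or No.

Yes

By Bézout, 6253u − 4059v = 167 has integer solutions iff gcd(6253, 4059) | 167.
Euclid: 6253 = 1·4059 + 2194; 4059 = 1·2194 + 1865; 2194 = 1·1865 + 329; 1865 = 5·329 + 220; 329 = 1·220 + 109; 220 = 2·109 + 2; 109 = 54·2 + 1; 2 = 2·1 + 0. gcd = 1; 167 mod 1 = 0. Yes.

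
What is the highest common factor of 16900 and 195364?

Euclid: 195364 = 11·16900 + 9464; 16900 = 1·9464 + 7436; 9464 = 1·7436 + 2028; 7436 = 3·2028 + 1352; 2028 = 1·1352 + 676; 1352 = 2·676 + 0. Last nonzero remainder: 676.

676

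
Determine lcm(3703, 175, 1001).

13238225

3703 = 7 · 23²; 175 = 5² · 7; 1001 = 7 · 11 · 13
lcm takes max exponent of each prime: 5² · 7 · 11 · 13 · 23² = 13238225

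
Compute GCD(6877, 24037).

13

Euclid: 24037 = 3·6877 + 3406; 6877 = 2·3406 + 65; 3406 = 52·65 + 26; 65 = 2·26 + 13; 26 = 2·13 + 0. Last nonzero remainder: 13.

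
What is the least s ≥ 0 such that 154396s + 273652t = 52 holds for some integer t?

64932

gcd(154396, 273652) = 4 (Euclid: 273652 = 1·154396 + 119256; 154396 = 1·119256 + 35140; 119256 = 3·35140 + 13836; 35140 = 2·13836 + 7468; 13836 = 1·7468 + 6368; 7468 = 1·6368 + 1100; 6368 = 5·1100 + 868; 1100 = 1·868 + 232; 868 = 3·232 + 172; 232 = 1·172 + 60; 172 = 2·60 + 52; 60 = 1·52 + 8; 52 = 6·8 + 4; 8 = 2·4 + 0), and 4 | 52.
Extended Euclid: 154396·(-31843) + 273652·(17966) = 4. Scale by 13: s₀ = -413959.
General solution s = s₀ + 68413k; reducing mod 68413 gives s = 64932 (and t = -36635).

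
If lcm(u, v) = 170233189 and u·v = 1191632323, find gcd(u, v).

From gcd × lcm = uv: gcd = 1191632323 / 170233189 = 7.

7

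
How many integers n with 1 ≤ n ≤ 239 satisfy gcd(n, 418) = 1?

104

Prime factors of 418: 2, 11, 19. Count integers ≤ 239 divisible by none of them.
By inclusion–exclusion: 239 − ⌊239/2⌋ − ⌊239/11⌋ − ⌊239/19⌋ + ⌊239/22⌋ + ⌊239/38⌋ + ⌊239/209⌋ − ⌊239/418⌋ = 104.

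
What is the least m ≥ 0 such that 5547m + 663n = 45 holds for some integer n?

213

Reduce mod 663: 5547m ≡ 45 (mod 663). With g = gcd(5547, 663) = 3 dividing 45, divide through: 1849m ≡ 15 (mod 221).
Since gcd(1849, 221) = 1, m ≡ 15·(1849)⁻¹ ≡ 213 (mod 221). Smallest non-negative: 213.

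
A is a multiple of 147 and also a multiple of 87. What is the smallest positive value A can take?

147 = 3 · 7²; 87 = 3 · 29
max exponents: 3 · 7² · 29 = 4263

4263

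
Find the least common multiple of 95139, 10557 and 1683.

111598047

95139 = 3² · 11 · 31²; 10557 = 3³ · 17 · 23; 1683 = 3² · 11 · 17
lcm takes max exponent of each prime: 3³ · 11 · 17 · 23 · 31² = 111598047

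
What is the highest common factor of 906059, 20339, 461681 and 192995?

11

906059 = 7² · 11 · 41²; 20339 = 11 · 43²; 461681 = 11 · 19 · 47²; 192995 = 5 · 11³ · 29
gcd takes min exponent of each prime: 11 = 11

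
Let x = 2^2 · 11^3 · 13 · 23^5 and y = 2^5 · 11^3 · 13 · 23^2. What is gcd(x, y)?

min exponent per shared prime: 2^2 · 11^3 · 13 · 23^2 = 36613148

36613148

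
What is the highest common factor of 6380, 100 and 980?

gcd(6380, 100): 6380 = 63·100 + 80; 100 = 1·80 + 20; 80 = 4·20 + 0 → 20
gcd(20, 980): 980 = 49·20 + 0 → 20

20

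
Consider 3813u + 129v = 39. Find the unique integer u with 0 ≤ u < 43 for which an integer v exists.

Euclid: 3813 = 29·129 + 72; 129 = 1·72 + 57; 72 = 1·57 + 15; 57 = 3·15 + 12; 15 = 1·12 + 3; 12 = 4·3 + 0 → gcd = 3; 39 = 3·13.
Back-substitution yields 3813·(9) + 129·(-266) = 3, so one solution is u = 9·13 = 117, v = -266·13 = -3458.
Solutions in u differ by 129/3 = 43; the one in [0, 43) is 117 mod 43 = 31.

31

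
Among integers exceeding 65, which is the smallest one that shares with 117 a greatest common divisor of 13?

91

gcd(k, 117) = 13 forces 13 | k; write k = 13s. Then gcd(13s, 13·9) = 13·gcd(s, 9), so need gcd(s, 9) = 1.
13s > 65 gives s ≥ 6. The least s ≥ 6 coprime to 9 is 7, so k = 13·7 = 91.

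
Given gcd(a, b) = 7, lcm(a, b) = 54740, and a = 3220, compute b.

119

a·b = gcd·lcm = 7·54740 = 383180, so b = 383180/3220 = 119.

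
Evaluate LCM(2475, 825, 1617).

121275

2475 = 3² · 5² · 11; 825 = 3 · 5² · 11; 1617 = 3 · 7² · 11
lcm takes max exponent of each prime: 3² · 5² · 7² · 11 = 121275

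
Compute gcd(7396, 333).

1

Euclid: 7396 = 22·333 + 70; 333 = 4·70 + 53; 70 = 1·53 + 17; 53 = 3·17 + 2; 17 = 8·2 + 1; 2 = 2·1 + 0. Last nonzero remainder: 1.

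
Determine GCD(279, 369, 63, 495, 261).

gcd(279, 369): 369 = 1·279 + 90; 279 = 3·90 + 9; 90 = 10·9 + 0 → 9
gcd(9, 63): 63 = 7·9 + 0 → 9
gcd(9, 495): 495 = 55·9 + 0 → 9
gcd(9, 261): 261 = 29·9 + 0 → 9

9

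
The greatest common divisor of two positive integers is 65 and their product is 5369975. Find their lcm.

82615

For any two positive integers, gcd × lcm equals their product. Hence lcm = 5369975 / 65 = 82615.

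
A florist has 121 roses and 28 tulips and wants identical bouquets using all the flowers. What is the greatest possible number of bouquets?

Euclid: 121 = 4·28 + 9; 28 = 3·9 + 1; 9 = 9·1 + 0. Last nonzero remainder: 1.

1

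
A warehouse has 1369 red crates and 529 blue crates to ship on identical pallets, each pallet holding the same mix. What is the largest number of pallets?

Euclid: 1369 = 2·529 + 311; 529 = 1·311 + 218; 311 = 1·218 + 93; 218 = 2·93 + 32; 93 = 2·32 + 29; 32 = 1·29 + 3; 29 = 9·3 + 2; 3 = 1·2 + 1; 2 = 2·1 + 0. Last nonzero remainder: 1.

1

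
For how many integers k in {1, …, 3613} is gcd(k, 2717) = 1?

2717 = 11·13·19. Inclusion–exclusion on these primes:
3613 − ⌊3613/11⌋ − ⌊3613/13⌋ − ⌊3613/19⌋ + ⌊3613/143⌋ + ⌊3613/209⌋ + ⌊3613/247⌋ − ⌊3613/2717⌋ = 2873

2873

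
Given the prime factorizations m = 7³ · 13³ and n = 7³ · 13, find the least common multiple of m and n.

max exponent per prime: 7³ · 13³ = 753571

753571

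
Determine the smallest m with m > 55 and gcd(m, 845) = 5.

845 = 5·169. Any m with gcd(m, 845) = 5 is a multiple of 5, say 5s, with s coprime to 169.
Need s > 55/5, so s ≥ 12. First s ≥ 12 with gcd(s, 169) = 1 is s = 12. Thus m = 5·12 = 60.

60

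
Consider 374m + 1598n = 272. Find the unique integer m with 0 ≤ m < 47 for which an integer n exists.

Reduce mod 1598: 374m ≡ 272 (mod 1598). With g = gcd(374, 1598) = 34 dividing 272, divide through: 11m ≡ 8 (mod 47).
Since gcd(11, 47) = 1, m ≡ 8·(11)⁻¹ ≡ 5 (mod 47). Smallest non-negative: 5.

5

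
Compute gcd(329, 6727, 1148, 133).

7

gcd(329, 6727): 6727 = 20·329 + 147; 329 = 2·147 + 35; 147 = 4·35 + 7; 35 = 5·7 + 0 → 7
gcd(7, 1148): 1148 = 164·7 + 0 → 7
gcd(7, 133): 133 = 19·7 + 0 → 7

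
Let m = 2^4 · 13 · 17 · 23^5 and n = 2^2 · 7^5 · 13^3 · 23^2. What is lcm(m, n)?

64644017790408784

max exponent per prime: 2^4 · 7^5 · 13^3 · 17 · 23^5 = 64644017790408784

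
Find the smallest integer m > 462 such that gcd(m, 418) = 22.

Multiples of 22 above 462: 22·22, 22·23, … . Need the cofactor coprime to 418/22 = 19.
Checking s = 22, 23, … the first with gcd(s, 19) = 1 is s = 22, giving 484.

484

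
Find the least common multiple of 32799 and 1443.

1213563

gcd first: 32799 = 22·1443 + 1053; 1443 = 1·1053 + 390; 1053 = 2·390 + 273; 390 = 1·273 + 117; 273 = 2·117 + 39; 117 = 3·39 + 0 → gcd = 39
lcm = 32799·1443/gcd = 47328957/39 = 1213563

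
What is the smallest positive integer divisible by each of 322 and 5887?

322 = 2 · 7 · 23; 5887 = 7 · 29²
max exponents: 2 · 7 · 23 · 29² = 270802

270802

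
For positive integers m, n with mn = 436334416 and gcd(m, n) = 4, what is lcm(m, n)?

Since gcd(m,n)·lcm(m,n) = mn, lcm = 436334416/4 = 109083604.

109083604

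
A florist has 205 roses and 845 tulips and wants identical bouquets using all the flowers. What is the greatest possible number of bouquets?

Euclid: 845 = 4·205 + 25; 205 = 8·25 + 5; 25 = 5·5 + 0. Last nonzero remainder: 5.

5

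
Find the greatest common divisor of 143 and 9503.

13

143 = 11 · 13
9503 = 13 · 17 · 43
Common: 13 = 13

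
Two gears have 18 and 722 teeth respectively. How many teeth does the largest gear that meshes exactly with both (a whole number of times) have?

2

18 = 2 · 3²
722 = 2 · 19²
Common: 2 = 2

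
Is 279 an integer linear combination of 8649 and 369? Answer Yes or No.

By Bézout, 8649s − 369t = 279 has integer solutions iff gcd(8649, 369) | 279.
Euclid: 8649 = 23·369 + 162; 369 = 2·162 + 45; 162 = 3·45 + 27; 45 = 1·27 + 18; 27 = 1·18 + 9; 18 = 2·9 + 0. gcd = 9; 279 mod 9 = 0. Yes.

Yes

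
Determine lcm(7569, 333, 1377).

lcm(7569, 333) = 7569·333/gcd = 2520477/9 = 280053
lcm(280053, 1377) = 280053·1377/gcd = 385632981/9 = 42848109

42848109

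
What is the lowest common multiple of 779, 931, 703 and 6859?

509850047

779 = 19 · 41; 931 = 7² · 19; 703 = 19 · 37; 6859 = 19³
lcm takes max exponent of each prime: 7² · 19³ · 37 · 41 = 509850047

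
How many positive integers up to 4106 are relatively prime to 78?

1264

Prime factors of 78: 2, 3, 13. Count integers ≤ 4106 divisible by none of them.
By inclusion–exclusion: 4106 − ⌊4106/2⌋ − ⌊4106/3⌋ − ⌊4106/13⌋ + ⌊4106/6⌋ + ⌊4106/26⌋ + ⌊4106/39⌋ − ⌊4106/78⌋ = 1264.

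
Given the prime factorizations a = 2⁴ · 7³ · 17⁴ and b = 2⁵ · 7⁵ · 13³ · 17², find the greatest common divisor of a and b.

min exponent per shared prime: 2⁴ · 7³ · 17² = 1586032

1586032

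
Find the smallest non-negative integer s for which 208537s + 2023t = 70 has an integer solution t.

169

Euclid: 208537 = 103·2023 + 168; 2023 = 12·168 + 7; 168 = 24·7 + 0 → gcd = 7; 70 = 7·10.
Back-substitution yields 208537·(-12) + 2023·(1237) = 7, so one solution is s = -12·10 = -120, t = 1237·10 = 12370.
Solutions in s differ by 2023/7 = 289; the one in [0, 289) is -120 mod 289 = 169.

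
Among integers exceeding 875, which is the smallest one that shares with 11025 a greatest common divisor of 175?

1400

11025 = 175·63. Any k with gcd(k, 11025) = 175 is a multiple of 175, say 175s, with s coprime to 63.
Need s > 875/175, so s ≥ 6. First s ≥ 6 with gcd(s, 63) = 1 is s = 8. Thus k = 175·8 = 1400.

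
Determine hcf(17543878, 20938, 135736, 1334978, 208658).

gcd(17543878, 20938): 17543878 = 837·20938 + 18772; 20938 = 1·18772 + 2166; 18772 = 8·2166 + 1444; 2166 = 1·1444 + 722; 1444 = 2·722 + 0 → 722
gcd(722, 135736): 135736 = 188·722 + 0 → 722
gcd(722, 1334978): 1334978 = 1849·722 + 0 → 722
gcd(722, 208658): 208658 = 289·722 + 0 → 722

722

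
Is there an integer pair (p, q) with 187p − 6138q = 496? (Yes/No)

No

By Bézout, 187p − 6138q = 496 has integer solutions iff gcd(187, 6138) | 496.
Euclid: 6138 = 32·187 + 154; 187 = 1·154 + 33; 154 = 4·33 + 22; 33 = 1·22 + 11; 22 = 2·11 + 0. gcd = 11; 496 mod 11 = 1. No.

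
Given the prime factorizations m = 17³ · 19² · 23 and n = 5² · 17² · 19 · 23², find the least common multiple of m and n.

23455767425

max exponent per prime: 5² · 17³ · 19² · 23² = 23455767425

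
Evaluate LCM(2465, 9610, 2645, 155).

2506259170

2465 = 5 · 17 · 29; 9610 = 2 · 5 · 31²; 2645 = 5 · 23²; 155 = 5 · 31
lcm takes max exponent of each prime: 2 · 5 · 17 · 23² · 29 · 31² = 2506259170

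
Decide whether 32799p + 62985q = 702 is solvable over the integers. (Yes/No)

By Bézout, 32799p + 62985q = 702 has integer solutions iff gcd(32799, 62985) | 702.
Euclid: 62985 = 1·32799 + 30186; 32799 = 1·30186 + 2613; 30186 = 11·2613 + 1443; 2613 = 1·1443 + 1170; 1443 = 1·1170 + 273; 1170 = 4·273 + 78; 273 = 3·78 + 39; 78 = 2·39 + 0. gcd = 39; 702 mod 39 = 0. Yes.

Yes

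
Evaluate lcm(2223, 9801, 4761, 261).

2223 = 3² · 13 · 19; 9801 = 3⁴ · 11²; 4761 = 3² · 23²; 261 = 3² · 29
lcm takes max exponent of each prime: 3⁴ · 11² · 13 · 19 · 23² · 29 = 37138213827

37138213827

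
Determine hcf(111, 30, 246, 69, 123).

gcd(111, 30): 111 = 3·30 + 21; 30 = 1·21 + 9; 21 = 2·9 + 3; 9 = 3·3 + 0 → 3
gcd(3, 246): 246 = 82·3 + 0 → 3
gcd(3, 69): 69 = 23·3 + 0 → 3
gcd(3, 123): 123 = 41·3 + 0 → 3

3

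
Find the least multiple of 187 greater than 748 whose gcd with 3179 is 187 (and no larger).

935

Multiples of 187 above 748: 187·5, 187·6, … . Need the cofactor coprime to 3179/187 = 17.
Checking s = 5, 6, … the first with gcd(s, 17) = 1 is s = 5, giving 935.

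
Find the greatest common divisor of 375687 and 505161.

Euclid: 505161 = 1·375687 + 129474; 375687 = 2·129474 + 116739; 129474 = 1·116739 + 12735; 116739 = 9·12735 + 2124; 12735 = 5·2124 + 2115; 2124 = 1·2115 + 9; 2115 = 235·9 + 0. Last nonzero remainder: 9.

9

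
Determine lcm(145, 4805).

145 = 5 · 29; 4805 = 5 · 31²
max exponents: 5 · 29 · 31² = 139345

139345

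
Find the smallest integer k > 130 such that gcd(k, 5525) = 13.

143

Multiples of 13 above 130: 13·11, 13·12, … . Need the cofactor coprime to 5525/13 = 425.
Checking s = 11, 12, … the first with gcd(s, 425) = 1 is s = 11, giving 143.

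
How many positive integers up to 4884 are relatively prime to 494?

494 = 2·13·19. Inclusion–exclusion on these primes:
4884 − ⌊4884/2⌋ − ⌊4884/13⌋ − ⌊4884/19⌋ + ⌊4884/26⌋ + ⌊4884/38⌋ + ⌊4884/247⌋ − ⌊4884/494⌋ = 2135

2135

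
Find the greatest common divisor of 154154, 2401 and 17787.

49

gcd(154154, 2401): 154154 = 64·2401 + 490; 2401 = 4·490 + 441; 490 = 1·441 + 49; 441 = 9·49 + 0 → 49
gcd(49, 17787): 17787 = 363·49 + 0 → 49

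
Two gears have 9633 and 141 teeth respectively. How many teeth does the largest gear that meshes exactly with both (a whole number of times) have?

9633 = 3 · 13² · 19
141 = 3 · 47
Common: 3 = 3

3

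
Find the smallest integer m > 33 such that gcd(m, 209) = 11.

gcd(m, 209) = 11 forces 11 | m; write m = 11s. Then gcd(11s, 11·19) = 11·gcd(s, 19), so need gcd(s, 19) = 1.
11s > 33 gives s ≥ 4. The least s ≥ 4 coprime to 19 is 4, so m = 11·4 = 44.

44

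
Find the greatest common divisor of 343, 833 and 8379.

49

gcd(343, 833): 833 = 2·343 + 147; 343 = 2·147 + 49; 147 = 3·49 + 0 → 49
gcd(49, 8379): 8379 = 171·49 + 0 → 49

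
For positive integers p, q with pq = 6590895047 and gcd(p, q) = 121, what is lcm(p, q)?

54470207

For any two positive integers, gcd × lcm equals their product. Hence lcm = 6590895047 / 121 = 54470207.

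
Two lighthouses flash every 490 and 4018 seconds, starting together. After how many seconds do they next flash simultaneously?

gcd first: 4018 = 8·490 + 98; 490 = 5·98 + 0 → gcd = 98
lcm = 490·4018/gcd = 1968820/98 = 20090

20090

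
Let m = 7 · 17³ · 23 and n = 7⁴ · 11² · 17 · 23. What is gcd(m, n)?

min exponent per shared prime: 7 · 17 · 23 = 2737

2737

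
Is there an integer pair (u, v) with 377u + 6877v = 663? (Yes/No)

Yes

gcd(377, 6877): 6877 = 18·377 + 91; 377 = 4·91 + 13; 91 = 7·13 + 0 → 13
13 divides 663, so a solution exists.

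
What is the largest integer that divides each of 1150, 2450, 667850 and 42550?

50

gcd(1150, 2450): 2450 = 2·1150 + 150; 1150 = 7·150 + 100; 150 = 1·100 + 50; 100 = 2·50 + 0 → 50
gcd(50, 667850): 667850 = 13357·50 + 0 → 50
gcd(50, 42550): 42550 = 851·50 + 0 → 50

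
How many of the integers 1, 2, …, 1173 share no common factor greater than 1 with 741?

Prime factors of 741: 3, 13, 19. Count integers ≤ 1173 divisible by none of them.
By inclusion–exclusion: 1173 − ⌊1173/3⌋ − ⌊1173/13⌋ − ⌊1173/19⌋ + ⌊1173/39⌋ + ⌊1173/57⌋ + ⌊1173/247⌋ − ⌊1173/741⌋ = 684.

684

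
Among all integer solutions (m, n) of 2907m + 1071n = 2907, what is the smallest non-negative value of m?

1

Euclid: 2907 = 2·1071 + 765; 1071 = 1·765 + 306; 765 = 2·306 + 153; 306 = 2·153 + 0 → gcd = 153; 2907 = 153·19.
Back-substitution yields 2907·(3) + 1071·(-8) = 153, so one solution is m = 3·19 = 57, n = -8·19 = -152.
Solutions in m differ by 1071/153 = 7; the one in [0, 7) is 57 mod 7 = 1.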